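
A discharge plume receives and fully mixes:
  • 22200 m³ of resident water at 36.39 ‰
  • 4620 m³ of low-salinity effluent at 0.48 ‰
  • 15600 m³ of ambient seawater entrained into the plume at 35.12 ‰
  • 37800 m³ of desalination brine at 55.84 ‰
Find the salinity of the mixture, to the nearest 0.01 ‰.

Total salt / total volume:
salt = 22,200×36.39 + 4,620×0.48 + 15,600×35.12 + 37,800×55.84 = 807,858 + 2,217.6 + 547,872 + 2,110,752 = 3,468,699.6
volume = 22,200 + 4,620 + 15,600 + 37,800 = 80,220 m³
S = 3,468,699.6 / 80,220 = 43.2398 ‰

43.24 ‰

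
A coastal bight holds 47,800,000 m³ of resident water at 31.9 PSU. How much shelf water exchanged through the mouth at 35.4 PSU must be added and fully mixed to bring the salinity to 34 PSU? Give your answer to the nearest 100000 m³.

71700000 m³

Salt balance: 47,800,000×31.9 + V×35.4 = (47,800,000+V)×34
1,524,820,000 + 35.4V = 1,625,200,000 + 34V
100,380,000 = 1.4V
V = 71,700,000 m³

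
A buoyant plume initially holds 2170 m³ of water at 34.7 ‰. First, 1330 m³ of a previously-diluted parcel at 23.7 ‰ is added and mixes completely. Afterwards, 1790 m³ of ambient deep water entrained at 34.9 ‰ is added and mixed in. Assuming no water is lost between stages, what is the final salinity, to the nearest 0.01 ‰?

32.00 ‰

Mass of salt is conserved:
Initial salt = 2,170×34.7 = 75,299
After stage 1: salt = 75,299 + 1,330×23.7 = 106,820; volume = 3,500 m³; S = 30.52 ‰
After stage 2: salt = 106,820 + 1,790×34.9 = 169,291; volume = 5,290 m³
S = 169,291 / 5,290 = 32.0021 ‰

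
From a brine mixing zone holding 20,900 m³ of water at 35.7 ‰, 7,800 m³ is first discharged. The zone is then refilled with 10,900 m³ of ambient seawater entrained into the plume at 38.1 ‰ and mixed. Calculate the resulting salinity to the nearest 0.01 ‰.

36.79 ‰

Remaining after removal: 13,100 m³ at 35.7 ‰ (salt = 467,670)
After addition: salt = 467,670 + 10,900×38.1 = 882,960; volume = 24,000 m³
S = 882,960 / 24,000 = 36.79 ‰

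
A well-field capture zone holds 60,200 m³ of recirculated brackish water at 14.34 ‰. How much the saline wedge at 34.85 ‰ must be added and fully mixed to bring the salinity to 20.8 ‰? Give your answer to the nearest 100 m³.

Salt balance: 60,200×14.34 + V×34.85 = (60,200+V)×20.8
863,268 + 34.85V = 1,252,160 + 20.8V
388,892 = 14.05V
V = 27,679.15 m³

27700 m³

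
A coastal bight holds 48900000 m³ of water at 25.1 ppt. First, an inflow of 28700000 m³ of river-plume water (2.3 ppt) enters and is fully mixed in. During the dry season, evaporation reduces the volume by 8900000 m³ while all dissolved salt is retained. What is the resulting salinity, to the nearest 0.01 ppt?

18.83 ppt

After mixing: salt = 48,900,000×25.1 + 28,700,000×2.3 = 1,293,400,000; volume = 77,600,000 m³
After evaporation: salt unchanged = 1,293,400,000; volume = 77,600,000 − 8,900,000 = 68,700,000 m³
S = 1,293,400,000 / 68,700,000 = 18.8268 ppt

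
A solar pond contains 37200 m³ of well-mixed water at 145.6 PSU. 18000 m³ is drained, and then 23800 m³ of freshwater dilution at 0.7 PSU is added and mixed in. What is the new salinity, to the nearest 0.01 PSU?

65.40 PSU

Remaining after removal: 19,200 m³ at 145.6 PSU (salt = 2,795,520)
After addition: salt = 2,795,520 + 23,800×0.7 = 2,812,180; volume = 43,000 m³
S = 2,812,180 / 43,000 = 65.3995 PSU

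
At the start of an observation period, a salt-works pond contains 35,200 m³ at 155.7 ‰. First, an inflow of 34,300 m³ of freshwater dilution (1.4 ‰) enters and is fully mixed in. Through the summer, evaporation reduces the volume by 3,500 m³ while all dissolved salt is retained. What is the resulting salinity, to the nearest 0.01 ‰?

83.77 ‰

After mixing: salt = 35,200×155.7 + 34,300×1.4 = 5,528,660; volume = 69,500 m³
After evaporation: salt unchanged = 5,528,660; volume = 69,500 − 3,500 = 66,000 m³
S = 5,528,660 / 66,000 = 83.7676 ‰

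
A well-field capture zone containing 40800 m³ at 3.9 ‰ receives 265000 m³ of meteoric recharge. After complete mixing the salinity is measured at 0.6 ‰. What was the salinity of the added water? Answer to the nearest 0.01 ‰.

Salt balance: 40,800×3.9 + 265,000×S = 305,800×0.6
159,120 + 265,000·S = 183,480
S = (183,480 − 159,120) / 265,000 = 0.0919 ‰

0.09 ‰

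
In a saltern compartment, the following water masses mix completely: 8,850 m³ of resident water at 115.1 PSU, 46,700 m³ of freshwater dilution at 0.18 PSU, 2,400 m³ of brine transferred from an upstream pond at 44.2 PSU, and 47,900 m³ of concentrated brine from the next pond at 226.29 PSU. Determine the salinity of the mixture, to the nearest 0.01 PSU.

113.11 PSU

Salt balance:
salt = 8,850×115.1 + 46,700×0.18 + 2,400×44.2 + 47,900×226.29 = 1,018,635 + 8,406 + 106,080 + 10,839,291 = 11,972,412
volume = 8,850 + 46,700 + 2,400 + 47,900 = 105,850 m³
S = 11,972,412 / 105,850 = 113.1073 PSU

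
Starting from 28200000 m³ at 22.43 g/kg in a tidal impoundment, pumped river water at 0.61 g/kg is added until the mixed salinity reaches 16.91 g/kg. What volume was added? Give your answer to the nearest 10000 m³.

9550000 m³

Salt balance: 28,200,000×22.43 + V×0.61 = (28,200,000+V)×16.91
632,526,000 + 0.61V = 476,862,000 + 16.91V
155,664,000 = 16.3V
V = 9,549,938.65 m³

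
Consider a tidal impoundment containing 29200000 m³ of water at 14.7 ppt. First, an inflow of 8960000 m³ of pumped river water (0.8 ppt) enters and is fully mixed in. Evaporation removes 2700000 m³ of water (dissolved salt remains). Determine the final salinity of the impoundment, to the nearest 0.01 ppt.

12.31 ppt

After mixing: salt = 29,200,000×14.7 + 8,960,000×0.8 = 436,408,000; volume = 38,160,000 m³
After evaporation: salt unchanged = 436,408,000; volume = 38,160,000 − 2,700,000 = 35,460,000 m³
S = 436,408,000 / 35,460,000 = 12.3071 ppt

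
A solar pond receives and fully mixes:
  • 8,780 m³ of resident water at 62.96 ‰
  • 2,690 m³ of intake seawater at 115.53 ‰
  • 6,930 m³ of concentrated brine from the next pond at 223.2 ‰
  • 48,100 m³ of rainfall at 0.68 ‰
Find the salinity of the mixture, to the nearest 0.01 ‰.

Conserving salt mass:
salt = 8,780×62.96 + 2,690×115.53 + 6,930×223.2 + 48,100×0.68 = 552,788.8 + 310,775.7 + 1,546,776 + 32,708 = 2,443,048.5
volume = 8,780 + 2,690 + 6,930 + 48,100 = 66,500 m³
S = 2,443,048.5 / 66,500 = 36.7376 ‰

36.74 ‰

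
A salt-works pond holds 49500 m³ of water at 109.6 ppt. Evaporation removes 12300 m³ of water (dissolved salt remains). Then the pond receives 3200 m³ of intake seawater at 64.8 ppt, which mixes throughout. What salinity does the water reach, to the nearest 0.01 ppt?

After evaporation: salt = 49,500×109.6 = 5,425,200; volume = 49,500 − 12,300 = 37,200 m³
After mixing: salt = 5,425,200 + 3,200×64.8 = 5,632,560; volume = 37,200 + 3,200 = 40,400 m³
S = 5,632,560 / 40,400 = 139.4198 ppt

139.42 ppt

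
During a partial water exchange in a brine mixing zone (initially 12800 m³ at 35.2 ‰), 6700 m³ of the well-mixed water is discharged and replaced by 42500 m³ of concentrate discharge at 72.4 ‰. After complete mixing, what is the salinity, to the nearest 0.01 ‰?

Remaining after removal: 6,100 m³ at 35.2 ‰ (salt = 214,720)
After addition: salt = 214,720 + 42,500×72.4 = 3,291,720; volume = 48,600 m³
S = 3,291,720 / 48,600 = 67.7309 ‰

67.73 ‰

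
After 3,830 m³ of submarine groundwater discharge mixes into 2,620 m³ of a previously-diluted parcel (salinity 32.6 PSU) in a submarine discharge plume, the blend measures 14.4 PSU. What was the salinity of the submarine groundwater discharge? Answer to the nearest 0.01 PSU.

Salt balance: 2,620×32.6 + 3,830×S = 6,450×14.4
85,412 + 3,830·S = 92,880
S = (92,880 − 85,412) / 3,830 = 1.9499 PSU

1.95 PSU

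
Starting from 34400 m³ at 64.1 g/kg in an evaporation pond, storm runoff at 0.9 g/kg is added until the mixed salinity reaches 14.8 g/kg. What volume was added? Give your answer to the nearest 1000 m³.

122000 m³

Salt balance: 34,400×64.1 + V×0.9 = (34,400+V)×14.8
2,205,040 + 0.9V = 509,120 + 14.8V
1,695,920 = 13.9V
V = 122,008.63 m³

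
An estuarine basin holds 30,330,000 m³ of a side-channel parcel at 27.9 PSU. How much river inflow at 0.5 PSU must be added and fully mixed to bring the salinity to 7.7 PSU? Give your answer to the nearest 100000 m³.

85100000 m³

Salt balance: 30,330,000×27.9 + V×0.5 = (30,330,000+V)×7.7
846,207,000 + 0.5V = 233,541,000 + 7.7V
612,666,000 = 7.2V
V = 85,092,500 m³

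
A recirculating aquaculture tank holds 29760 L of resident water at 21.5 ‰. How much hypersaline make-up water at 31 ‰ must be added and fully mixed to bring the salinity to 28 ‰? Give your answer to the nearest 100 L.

Salt balance: 29,760×21.5 + V×31 = (29,760+V)×28
639,840 + 31V = 833,280 + 28V
193,440 = 3V
V = 64,480 L

64500 L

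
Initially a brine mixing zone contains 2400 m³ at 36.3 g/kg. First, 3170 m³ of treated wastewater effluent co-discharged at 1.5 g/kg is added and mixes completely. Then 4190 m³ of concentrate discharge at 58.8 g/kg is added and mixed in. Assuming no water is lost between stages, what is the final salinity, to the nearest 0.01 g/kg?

Mass of salt is conserved:
Initial salt = 2,400×36.3 = 87,120
After stage 1: salt = 87,120 + 3,170×1.5 = 91,875; volume = 5,570 m³; S = 16.495 g/kg
After stage 2: salt = 91,875 + 4,190×58.8 = 338,247; volume = 9,760 m³
S = 338,247 / 9,760 = 34.6565 g/kg

34.66 g/kg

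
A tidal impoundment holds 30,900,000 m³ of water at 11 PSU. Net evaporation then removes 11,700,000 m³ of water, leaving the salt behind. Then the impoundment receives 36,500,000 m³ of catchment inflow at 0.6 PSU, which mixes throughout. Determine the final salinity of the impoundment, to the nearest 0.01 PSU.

After evaporation: salt = 30,900,000×11 = 339,900,000; volume = 30,900,000 − 11,700,000 = 19,200,000 m³
After mixing: salt = 339,900,000 + 36,500,000×0.6 = 361,800,000; volume = 19,200,000 + 36,500,000 = 55,700,000 m³
S = 361,800,000 / 55,700,000 = 6.4955 PSU

6.50 PSU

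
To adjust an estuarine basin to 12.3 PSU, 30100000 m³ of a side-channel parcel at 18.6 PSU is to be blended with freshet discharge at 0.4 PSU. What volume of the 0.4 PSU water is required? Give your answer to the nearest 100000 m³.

Salt balance: 30,100,000×18.6 + V×0.4 = (30,100,000+V)×12.3
559,860,000 + 0.4V = 370,230,000 + 12.3V
189,630,000 = 11.9V
V = 15,935,294.12 m³

15900000 m³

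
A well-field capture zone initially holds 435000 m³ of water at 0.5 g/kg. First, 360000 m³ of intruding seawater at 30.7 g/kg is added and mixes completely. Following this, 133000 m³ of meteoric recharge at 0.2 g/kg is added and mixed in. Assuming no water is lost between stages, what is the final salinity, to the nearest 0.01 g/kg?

12.17 g/kg

By conservation of dissolved salt,
Initial salt = 435,000×0.5 = 217,500
After stage 1: salt = 217,500 + 360,000×30.7 = 11,269,500; volume = 795,000 m³; S = 14.175 g/kg
After stage 2: salt = 11,269,500 + 133,000×0.2 = 11,296,100; volume = 928,000 m³
S = 11,296,100 / 928,000 = 12.1725 g/kg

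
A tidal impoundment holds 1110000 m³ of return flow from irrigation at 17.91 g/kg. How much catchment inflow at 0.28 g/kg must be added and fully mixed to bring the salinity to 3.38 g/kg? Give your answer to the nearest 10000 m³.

5200000 m³

Salt balance: 1,110,000×17.91 + V×0.28 = (1,110,000+V)×3.38
19,880,100 + 0.28V = 3,751,800 + 3.38V
16,128,300 = 3.1V
V = 5,202,677.42 m³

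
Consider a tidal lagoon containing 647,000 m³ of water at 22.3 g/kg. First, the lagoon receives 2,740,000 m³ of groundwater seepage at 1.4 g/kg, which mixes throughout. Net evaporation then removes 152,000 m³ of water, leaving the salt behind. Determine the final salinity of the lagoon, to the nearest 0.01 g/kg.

After mixing: salt = 647,000×22.3 + 2,740,000×1.4 = 18,264,100; volume = 3,387,000 m³
After evaporation: salt unchanged = 18,264,100; volume = 3,387,000 − 152,000 = 3,235,000 m³
S = 18,264,100 / 3,235,000 = 5.6458 g/kg

5.65 g/kg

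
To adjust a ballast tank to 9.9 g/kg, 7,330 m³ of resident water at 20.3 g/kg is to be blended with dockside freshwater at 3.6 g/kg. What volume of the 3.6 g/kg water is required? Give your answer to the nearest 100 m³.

Salt balance: 7,330×20.3 + V×3.6 = (7,330+V)×9.9
148,799 + 3.6V = 72,567 + 9.9V
76,232 = 6.3V
V = 12,100.32 m³

12100 m³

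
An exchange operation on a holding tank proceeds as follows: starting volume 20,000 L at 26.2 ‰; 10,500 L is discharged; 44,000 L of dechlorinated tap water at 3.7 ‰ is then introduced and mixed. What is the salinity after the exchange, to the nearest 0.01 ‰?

7.70 ‰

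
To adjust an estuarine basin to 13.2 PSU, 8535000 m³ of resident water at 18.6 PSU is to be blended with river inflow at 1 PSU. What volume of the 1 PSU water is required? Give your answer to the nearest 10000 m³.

3780000 m³

Salt balance: 8,535,000×18.6 + V×1 = (8,535,000+V)×13.2
158,751,000 + 1V = 112,662,000 + 13.2V
46,089,000 = 12.2V
V = 3,777,786.89 m³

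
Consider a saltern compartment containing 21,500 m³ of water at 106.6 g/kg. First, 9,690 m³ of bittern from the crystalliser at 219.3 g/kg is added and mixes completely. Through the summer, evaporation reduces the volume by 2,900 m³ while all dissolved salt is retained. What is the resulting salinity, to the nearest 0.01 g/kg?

156.13 g/kg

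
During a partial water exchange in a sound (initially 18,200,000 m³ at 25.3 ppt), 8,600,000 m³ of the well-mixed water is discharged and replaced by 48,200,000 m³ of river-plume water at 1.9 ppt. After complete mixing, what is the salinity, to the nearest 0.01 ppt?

5.79 ppt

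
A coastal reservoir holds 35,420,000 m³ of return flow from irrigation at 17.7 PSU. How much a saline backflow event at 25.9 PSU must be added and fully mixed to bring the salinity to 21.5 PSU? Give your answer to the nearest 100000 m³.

Salt balance: 35,420,000×17.7 + V×25.9 = (35,420,000+V)×21.5
626,934,000 + 25.9V = 761,530,000 + 21.5V
134,596,000 = 4.4V
V = 30,590,000 m³

30600000 m³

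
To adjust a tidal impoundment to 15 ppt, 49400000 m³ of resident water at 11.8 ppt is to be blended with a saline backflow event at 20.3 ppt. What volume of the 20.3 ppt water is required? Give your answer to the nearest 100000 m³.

29800000 m³

Salt balance: 49,400,000×11.8 + V×20.3 = (49,400,000+V)×15
582,920,000 + 20.3V = 741,000,000 + 15V
158,080,000 = 5.3V
V = 29,826,415.09 m³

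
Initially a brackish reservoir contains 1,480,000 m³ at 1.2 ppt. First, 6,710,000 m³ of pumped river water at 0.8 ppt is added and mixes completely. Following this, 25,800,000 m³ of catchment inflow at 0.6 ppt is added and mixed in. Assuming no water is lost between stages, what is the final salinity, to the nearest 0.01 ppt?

Salt balance:
Initial salt = 1,480,000×1.2 = 1,776,000
After stage 1: salt = 1,776,000 + 6,710,000×0.8 = 7,144,000; volume = 8,190,000 m³; S = 0.872 ppt
After stage 2: salt = 7,144,000 + 25,800,000×0.6 = 22,624,000; volume = 33,990,000 m³
S = 22,624,000 / 33,990,000 = 0.6656 ppt

0.67 ppt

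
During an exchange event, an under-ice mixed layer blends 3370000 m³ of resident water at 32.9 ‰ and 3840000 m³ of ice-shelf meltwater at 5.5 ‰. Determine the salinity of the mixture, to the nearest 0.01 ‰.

18.31 ‰

Salt balance:
salt = 3,370,000×32.9 + 3,840,000×5.5 = 110,873,000 + 21,120,000 = 131,993,000
volume = 3,370,000 + 3,840,000 = 7,210,000 m³
S = 131,993,000 / 7,210,000 = 18.3069 ‰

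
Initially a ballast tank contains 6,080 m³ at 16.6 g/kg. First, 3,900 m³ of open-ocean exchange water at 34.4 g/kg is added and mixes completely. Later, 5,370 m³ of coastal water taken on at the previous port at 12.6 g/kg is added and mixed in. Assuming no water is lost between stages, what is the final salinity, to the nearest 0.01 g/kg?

19.72 g/kg

Salt balance:
Initial salt = 6,080×16.6 = 100,928
After stage 1: salt = 100,928 + 3,900×34.4 = 235,088; volume = 9,980 m³; S = 23.556 g/kg
After stage 2: salt = 235,088 + 5,370×12.6 = 302,750; volume = 15,350 m³
S = 302,750 / 15,350 = 19.7231 g/kg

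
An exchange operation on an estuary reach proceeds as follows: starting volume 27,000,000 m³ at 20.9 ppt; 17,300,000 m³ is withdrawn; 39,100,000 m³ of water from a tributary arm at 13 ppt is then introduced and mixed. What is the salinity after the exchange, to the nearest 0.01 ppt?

Remaining after removal: 9,700,000 m³ at 20.9 ppt (salt = 202,730,000)
After addition: salt = 202,730,000 + 39,100,000×13 = 711,030,000; volume = 48,800,000 m³
S = 711,030,000 / 48,800,000 = 14.5703 ppt

14.57 ppt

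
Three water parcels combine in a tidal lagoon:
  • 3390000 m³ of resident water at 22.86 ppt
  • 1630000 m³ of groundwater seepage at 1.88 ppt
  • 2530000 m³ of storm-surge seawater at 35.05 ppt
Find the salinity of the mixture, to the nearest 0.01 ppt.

Total salt / total volume:
salt = 3,390,000×22.86 + 1,630,000×1.88 + 2,530,000×35.05 = 77,495,400 + 3,064,400 + 88,676,500 = 169,236,300
volume = 3,390,000 + 1,630,000 + 2,530,000 = 7,550,000 m³
S = 169,236,300 / 7,550,000 = 22.4154 ppt

22.42 ppt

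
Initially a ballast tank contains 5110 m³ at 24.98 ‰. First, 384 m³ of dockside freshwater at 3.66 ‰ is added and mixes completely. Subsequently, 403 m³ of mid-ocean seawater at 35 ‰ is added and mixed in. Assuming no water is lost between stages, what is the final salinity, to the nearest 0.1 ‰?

24.3 ‰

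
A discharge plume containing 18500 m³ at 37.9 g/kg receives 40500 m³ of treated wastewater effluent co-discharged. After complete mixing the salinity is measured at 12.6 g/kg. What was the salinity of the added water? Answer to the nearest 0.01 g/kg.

1.04 g/kg

Salt balance: 18,500×37.9 + 40,500×S = 59,000×12.6
701,150 + 40,500·S = 743,400
S = (743,400 − 701,150) / 40,500 = 1.0432 g/kg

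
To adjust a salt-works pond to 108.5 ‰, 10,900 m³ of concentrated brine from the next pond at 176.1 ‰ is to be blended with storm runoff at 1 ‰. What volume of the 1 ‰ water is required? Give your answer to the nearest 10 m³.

6850 m³

Salt balance: 10,900×176.1 + V×1 = (10,900+V)×108.5
1,919,490 + 1V = 1,182,650 + 108.5V
736,840 = 107.5V
V = 6,854.33 m³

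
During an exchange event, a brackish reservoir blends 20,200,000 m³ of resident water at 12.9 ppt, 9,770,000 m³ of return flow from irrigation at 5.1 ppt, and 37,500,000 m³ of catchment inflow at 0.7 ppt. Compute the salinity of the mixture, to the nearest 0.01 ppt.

4.99 ppt

Mass of salt is conserved:
salt = 20,200,000×12.9 + 9,770,000×5.1 + 37,500,000×0.7 = 260,580,000 + 49,827,000 + 26,250,000 = 336,657,000
volume = 20,200,000 + 9,770,000 + 37,500,000 = 67,470,000 m³
S = 336,657,000 / 67,470,000 = 4.9897 ppt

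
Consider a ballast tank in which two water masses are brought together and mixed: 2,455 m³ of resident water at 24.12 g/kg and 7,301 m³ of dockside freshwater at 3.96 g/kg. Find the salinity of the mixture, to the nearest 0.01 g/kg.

Salt balance:
salt = 2,455×24.12 + 7,301×3.96 = 59,214.6 + 28,911.96 = 88,126.56
volume = 2,455 + 7,301 = 9,756 m³
S = 88,126.56 / 9,756 = 9.0331 g/kg

9.03 g/kg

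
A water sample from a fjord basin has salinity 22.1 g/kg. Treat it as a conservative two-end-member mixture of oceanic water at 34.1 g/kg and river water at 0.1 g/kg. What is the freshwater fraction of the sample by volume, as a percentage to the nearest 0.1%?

Let f be the freshwater fraction. Salt balance per unit volume:
f×0.1 + (1−f)×34.1 = 22.1
f = (34.1 − 22.1) / (34.1 − 0.1) = 12/34 = 0.3529

35.3%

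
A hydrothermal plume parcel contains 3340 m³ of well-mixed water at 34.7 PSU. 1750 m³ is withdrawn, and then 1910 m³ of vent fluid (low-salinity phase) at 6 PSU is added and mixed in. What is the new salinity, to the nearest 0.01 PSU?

19.04 PSU

Remaining after removal: 1,590 m³ at 34.7 PSU (salt = 55,173)
After addition: salt = 55,173 + 1,910×6 = 66,633; volume = 3,500 m³
S = 66,633 / 3,500 = 19.038 PSU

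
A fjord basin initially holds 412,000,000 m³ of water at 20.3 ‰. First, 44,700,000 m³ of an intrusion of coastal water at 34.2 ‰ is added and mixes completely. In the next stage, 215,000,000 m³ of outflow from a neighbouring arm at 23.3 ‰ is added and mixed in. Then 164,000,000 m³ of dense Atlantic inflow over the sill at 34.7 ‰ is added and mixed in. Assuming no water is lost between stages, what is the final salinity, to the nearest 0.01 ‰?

Conserving salt mass:
Initial salt = 412,000,000×20.3 = 8,363,600,000
After stage 1: salt = 8,363,600,000 + 44,700,000×34.2 = 9,892,340,000; volume = 456,700,000 m³; S = 21.66 ‰
After stage 2: salt = 9,892,340,000 + 215,000,000×23.3 = 14,901,840,000; volume = 671,700,000 m³; S = 22.185 ‰
After stage 3: salt = 14,901,840,000 + 164,000,000×34.7 = 20,592,640,000; volume = 835,700,000 m³
S = 20,592,640,000 / 835,700,000 = 24.6412 ‰

24.64 ‰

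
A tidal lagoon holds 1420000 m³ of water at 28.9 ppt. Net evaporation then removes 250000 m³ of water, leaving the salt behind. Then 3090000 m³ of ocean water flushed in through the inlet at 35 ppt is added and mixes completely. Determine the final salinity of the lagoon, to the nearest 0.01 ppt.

35.02 ppt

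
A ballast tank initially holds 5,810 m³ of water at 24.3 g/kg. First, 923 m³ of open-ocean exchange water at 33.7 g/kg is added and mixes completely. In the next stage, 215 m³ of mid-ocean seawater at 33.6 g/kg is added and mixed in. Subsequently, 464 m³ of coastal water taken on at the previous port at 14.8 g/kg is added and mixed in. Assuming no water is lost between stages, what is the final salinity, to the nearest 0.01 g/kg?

25.15 g/kg

Salt balance:
Initial salt = 5,810×24.3 = 141,183
After stage 1: salt = 141,183 + 923×33.7 = 172,288.1; volume = 6,733 m³; S = 25.589 g/kg
After stage 2: salt = 172,288.1 + 215×33.6 = 179,512.1; volume = 6,948 m³; S = 25.837 g/kg
After stage 3: salt = 179,512.1 + 464×14.8 = 186,379.3; volume = 7,412 m³
S = 186,379.3 / 7,412 = 25.1456 g/kg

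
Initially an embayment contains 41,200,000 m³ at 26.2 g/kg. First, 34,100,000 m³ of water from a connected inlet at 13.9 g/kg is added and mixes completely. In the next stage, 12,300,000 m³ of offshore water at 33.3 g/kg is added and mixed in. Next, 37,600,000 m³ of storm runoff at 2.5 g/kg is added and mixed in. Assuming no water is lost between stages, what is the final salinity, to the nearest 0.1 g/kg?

16.4 g/kg

Mass of salt is conserved:
Initial salt = 41,200,000×26.2 = 1,079,440,000
After stage 1: salt = 1,079,440,000 + 34,100,000×13.9 = 1,553,430,000; volume = 75,300,000 m³; S = 20.63 g/kg
After stage 2: salt = 1,553,430,000 + 12,300,000×33.3 = 1,963,020,000; volume = 87,600,000 m³; S = 22.409 g/kg
After stage 3: salt = 1,963,020,000 + 37,600,000×2.5 = 2,057,020,000; volume = 125,200,000 m³
S = 2,057,020,000 / 125,200,000 = 16.4299 g/kg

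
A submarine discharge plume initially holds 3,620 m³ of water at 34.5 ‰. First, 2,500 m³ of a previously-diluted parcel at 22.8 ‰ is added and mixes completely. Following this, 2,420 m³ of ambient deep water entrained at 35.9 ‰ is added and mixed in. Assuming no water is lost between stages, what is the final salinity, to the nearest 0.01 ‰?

By conservation of dissolved salt,
Initial salt = 3,620×34.5 = 124,890
After stage 1: salt = 124,890 + 2,500×22.8 = 181,890; volume = 6,120 m³; S = 29.721 ‰
After stage 2: salt = 181,890 + 2,420×35.9 = 268,768; volume = 8,540 m³
S = 268,768 / 8,540 = 31.4717 ‰

31.47 ‰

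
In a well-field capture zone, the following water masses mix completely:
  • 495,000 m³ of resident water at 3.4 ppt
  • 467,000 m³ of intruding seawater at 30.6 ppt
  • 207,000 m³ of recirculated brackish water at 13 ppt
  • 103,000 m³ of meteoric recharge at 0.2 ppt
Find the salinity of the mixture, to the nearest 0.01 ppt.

14.69 ppt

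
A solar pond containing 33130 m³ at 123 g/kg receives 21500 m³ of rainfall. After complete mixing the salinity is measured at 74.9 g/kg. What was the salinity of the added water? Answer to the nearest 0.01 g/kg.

Salt balance: 33,130×123 + 21,500×S = 54,630×74.9
4,074,990 + 21,500·S = 4,091,787
S = (4,091,787 − 4,074,990) / 21,500 = 0.7813 g/kg

0.78 g/kg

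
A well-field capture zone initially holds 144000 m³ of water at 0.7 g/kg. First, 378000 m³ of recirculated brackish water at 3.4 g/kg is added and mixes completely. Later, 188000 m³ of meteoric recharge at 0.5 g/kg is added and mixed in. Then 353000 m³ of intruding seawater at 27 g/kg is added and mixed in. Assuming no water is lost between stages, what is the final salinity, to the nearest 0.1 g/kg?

Conserving salt mass:
Initial salt = 144,000×0.7 = 100,800
After stage 1: salt = 100,800 + 378,000×3.4 = 1,386,000; volume = 522,000 m³; S = 2.655 g/kg
After stage 2: salt = 1,386,000 + 188,000×0.5 = 1,480,000; volume = 710,000 m³; S = 2.085 g/kg
After stage 3: salt = 1,480,000 + 353,000×27 = 11,011,000; volume = 1,063,000 m³
S = 11,011,000 / 1,063,000 = 10.3584 g/kg

10.4 g/kg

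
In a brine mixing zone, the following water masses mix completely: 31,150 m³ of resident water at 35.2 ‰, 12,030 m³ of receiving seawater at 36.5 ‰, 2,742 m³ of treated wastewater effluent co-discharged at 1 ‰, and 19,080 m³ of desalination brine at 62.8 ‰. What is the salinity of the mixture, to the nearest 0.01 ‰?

42.10 ‰

Weighted by volume,
salt = 31,150×35.2 + 12,030×36.5 + 2,742×1 + 19,080×62.8 = 1,096,480 + 439,095 + 2,742 + 1,198,224 = 2,736,541
volume = 31,150 + 12,030 + 2,742 + 19,080 = 65,002 m³
S = 2,736,541 / 65,002 = 42.0993 ‰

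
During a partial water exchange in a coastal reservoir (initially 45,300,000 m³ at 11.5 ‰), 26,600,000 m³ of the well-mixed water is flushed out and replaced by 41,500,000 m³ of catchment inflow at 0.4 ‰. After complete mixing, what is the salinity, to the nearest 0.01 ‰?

3.85 ‰

Remaining after removal: 18,700,000 m³ at 11.5 ‰ (salt = 215,050,000)
After addition: salt = 215,050,000 + 41,500,000×0.4 = 231,650,000; volume = 60,200,000 m³
S = 231,650,000 / 60,200,000 = 3.848 ‰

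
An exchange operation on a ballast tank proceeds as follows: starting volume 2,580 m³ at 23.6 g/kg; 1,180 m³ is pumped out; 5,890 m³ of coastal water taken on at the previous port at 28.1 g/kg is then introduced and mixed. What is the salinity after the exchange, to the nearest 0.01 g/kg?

Remaining after removal: 1,400 m³ at 23.6 g/kg (salt = 33,040)
After addition: salt = 33,040 + 5,890×28.1 = 198,549; volume = 7,290 m³
S = 198,549 / 7,290 = 27.2358 g/kg

27.24 g/kg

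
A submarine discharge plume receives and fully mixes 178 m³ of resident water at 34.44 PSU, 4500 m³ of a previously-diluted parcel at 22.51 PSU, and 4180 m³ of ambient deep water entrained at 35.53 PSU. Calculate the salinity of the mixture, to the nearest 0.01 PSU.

28.89 PSU

Mass of salt is conserved:
salt = 178×34.44 + 4,500×22.51 + 4,180×35.53 = 6,130.32 + 101,295 + 148,515.4 = 255,940.72
volume = 178 + 4,500 + 4,180 = 8,858 m³
S = 255,940.72 / 8,858 = 28.8937 PSU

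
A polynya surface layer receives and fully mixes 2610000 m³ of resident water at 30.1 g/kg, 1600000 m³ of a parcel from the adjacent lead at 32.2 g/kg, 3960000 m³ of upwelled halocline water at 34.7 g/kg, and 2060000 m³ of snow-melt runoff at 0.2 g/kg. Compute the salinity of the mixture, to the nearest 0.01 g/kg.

26.19 g/kg

By conservation of dissolved salt,
salt = 2,610,000×30.1 + 1,600,000×32.2 + 3,960,000×34.7 + 2,060,000×0.2 = 78,561,000 + 51,520,000 + 137,412,000 + 412,000 = 267,905,000
volume = 2,610,000 + 1,600,000 + 3,960,000 + 2,060,000 = 10,230,000 m³
S = 267,905,000 / 10,230,000 = 26.1882 g/kg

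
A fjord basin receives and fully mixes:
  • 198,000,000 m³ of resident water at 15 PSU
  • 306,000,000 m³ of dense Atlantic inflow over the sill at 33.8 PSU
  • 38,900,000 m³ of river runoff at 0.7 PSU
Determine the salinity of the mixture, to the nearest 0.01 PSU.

24.57 PSU

Weighted by volume,
salt = 198,000,000×15 + 306,000,000×33.8 + 38,900,000×0.7 = 2,970,000,000 + 10,342,800,000 + 27,230,000 = 13,340,030,000
volume = 198,000,000 + 306,000,000 + 38,900,000 = 542,900,000 m³
S = 13,340,030,000 / 542,900,000 = 24.5718 PSU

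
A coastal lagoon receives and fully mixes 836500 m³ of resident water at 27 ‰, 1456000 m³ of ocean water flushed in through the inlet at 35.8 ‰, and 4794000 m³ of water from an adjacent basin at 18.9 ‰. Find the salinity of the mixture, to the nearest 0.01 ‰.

Conserving salt mass:
salt = 836,500×27 + 1,456,000×35.8 + 4,794,000×18.9 = 22,585,500 + 52,124,800 + 90,606,600 = 165,316,900
volume = 836,500 + 1,456,000 + 4,794,000 = 7,086,500 m³
S = 165,316,900 / 7,086,500 = 23.3284 ‰

23.33 ‰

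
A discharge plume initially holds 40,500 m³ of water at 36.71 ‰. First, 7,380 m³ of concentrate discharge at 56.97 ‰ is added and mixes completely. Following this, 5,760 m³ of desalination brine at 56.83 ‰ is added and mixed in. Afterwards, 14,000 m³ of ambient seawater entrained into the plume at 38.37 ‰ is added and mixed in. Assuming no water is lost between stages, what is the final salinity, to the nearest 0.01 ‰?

Salt balance:
Initial salt = 40,500×36.71 = 1,486,755
After stage 1: salt = 1,486,755 + 7,380×56.97 = 1,907,193.6; volume = 47,880 m³; S = 39.833 ‰
After stage 2: salt = 1,907,193.6 + 5,760×56.83 = 2,234,534.4; volume = 53,640 m³; S = 41.658 ‰
After stage 3: salt = 2,234,534.4 + 14,000×38.37 = 2,771,714.4; volume = 67,640 m³
S = 2,771,714.4 / 67,640 = 40.9774 ‰

40.98 ‰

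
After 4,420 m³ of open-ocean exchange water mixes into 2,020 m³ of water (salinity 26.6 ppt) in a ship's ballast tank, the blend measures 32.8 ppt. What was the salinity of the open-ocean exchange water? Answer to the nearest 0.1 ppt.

Salt balance: 2,020×26.6 + 4,420×S = 6,440×32.8
53,732 + 4,420·S = 211,232
S = (211,232 − 53,732) / 4,420 = 35.6335 ppt

35.6 ppt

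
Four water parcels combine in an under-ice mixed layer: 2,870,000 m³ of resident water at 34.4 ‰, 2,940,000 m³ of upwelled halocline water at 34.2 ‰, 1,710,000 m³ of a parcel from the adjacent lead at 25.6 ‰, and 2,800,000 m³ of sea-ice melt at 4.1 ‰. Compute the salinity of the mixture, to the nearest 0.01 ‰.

Weighted by volume,
salt = 2,870,000×34.4 + 2,940,000×34.2 + 1,710,000×25.6 + 2,800,000×4.1 = 98,728,000 + 100,548,000 + 43,776,000 + 11,480,000 = 254,532,000
volume = 2,870,000 + 2,940,000 + 1,710,000 + 2,800,000 = 10,320,000 m³
S = 254,532,000 / 10,320,000 = 24.664 ‰

24.66 ‰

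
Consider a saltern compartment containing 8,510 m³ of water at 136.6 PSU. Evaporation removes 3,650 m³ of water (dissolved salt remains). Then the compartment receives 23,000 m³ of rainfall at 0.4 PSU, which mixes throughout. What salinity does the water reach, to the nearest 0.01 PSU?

After evaporation: salt = 8,510×136.6 = 1,162,466; volume = 8,510 − 3,650 = 4,860 m³
After mixing: salt = 1,162,466 + 23,000×0.4 = 1,171,666; volume = 4,860 + 23,000 = 27,860 m³
S = 1,171,666 / 27,860 = 42.0555 PSU

42.06 PSU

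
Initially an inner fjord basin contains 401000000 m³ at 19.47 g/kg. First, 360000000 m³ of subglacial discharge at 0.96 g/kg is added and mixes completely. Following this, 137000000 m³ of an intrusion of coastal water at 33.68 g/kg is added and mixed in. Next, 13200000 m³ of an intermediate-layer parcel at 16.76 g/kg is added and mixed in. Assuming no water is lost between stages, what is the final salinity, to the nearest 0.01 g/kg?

14.25 g/kg

By conservation of dissolved salt,
Initial salt = 401,000,000×19.47 = 7,807,470,000
After stage 1: salt = 7,807,470,000 + 360,000,000×0.96 = 8,153,070,000; volume = 761,000,000 m³; S = 10.714 g/kg
After stage 2: salt = 8,153,070,000 + 137,000,000×33.68 = 12,767,230,000; volume = 898,000,000 m³; S = 14.217 g/kg
After stage 3: salt = 12,767,230,000 + 13,200,000×16.76 = 12,988,462,000; volume = 911,200,000 m³
S = 12,988,462,000 / 911,200,000 = 14.2542 g/kg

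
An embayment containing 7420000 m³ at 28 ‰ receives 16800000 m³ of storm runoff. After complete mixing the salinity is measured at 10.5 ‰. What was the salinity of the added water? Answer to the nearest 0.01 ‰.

2.77 ‰

Salt balance: 7,420,000×28 + 16,800,000×S = 24,220,000×10.5
207,760,000 + 16,800,000·S = 254,310,000
S = (254,310,000 − 207,760,000) / 16,800,000 = 2.7708 ‰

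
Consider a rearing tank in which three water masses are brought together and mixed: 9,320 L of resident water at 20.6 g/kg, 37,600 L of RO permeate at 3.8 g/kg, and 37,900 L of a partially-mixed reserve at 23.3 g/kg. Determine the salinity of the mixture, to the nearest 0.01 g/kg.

14.36 g/kg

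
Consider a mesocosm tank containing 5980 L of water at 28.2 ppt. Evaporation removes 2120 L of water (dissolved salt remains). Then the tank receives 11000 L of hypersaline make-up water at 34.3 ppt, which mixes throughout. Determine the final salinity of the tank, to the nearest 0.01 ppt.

After evaporation: salt = 5,980×28.2 = 168,636; volume = 5,980 − 2,120 = 3,860 L
After mixing: salt = 168,636 + 11,000×34.3 = 545,936; volume = 3,860 + 11,000 = 14,860 L
S = 545,936 / 14,860 = 36.7386 ppt

36.74 ppt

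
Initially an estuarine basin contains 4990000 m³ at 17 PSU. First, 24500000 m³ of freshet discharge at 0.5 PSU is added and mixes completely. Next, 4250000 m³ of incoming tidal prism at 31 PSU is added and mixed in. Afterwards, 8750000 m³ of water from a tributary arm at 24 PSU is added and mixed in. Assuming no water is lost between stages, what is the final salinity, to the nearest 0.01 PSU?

Total salt / total volume:
Initial salt = 4,990,000×17 = 84,830,000
After stage 1: salt = 84,830,000 + 24,500,000×0.5 = 97,080,000; volume = 29,490,000 m³; S = 3.292 PSU
After stage 2: salt = 97,080,000 + 4,250,000×31 = 228,830,000; volume = 33,740,000 m³; S = 6.782 PSU
After stage 3: salt = 228,830,000 + 8,750,000×24 = 438,830,000; volume = 42,490,000 m³
S = 438,830,000 / 42,490,000 = 10.3278 PSU

10.33 PSU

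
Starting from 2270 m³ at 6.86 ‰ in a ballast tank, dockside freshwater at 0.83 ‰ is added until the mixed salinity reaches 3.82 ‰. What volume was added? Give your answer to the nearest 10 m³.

Salt balance: 2,270×6.86 + V×0.83 = (2,270+V)×3.82
15,572.2 + 0.83V = 8,671.4 + 3.82V
6,900.8 = 2.99V
V = 2,307.96 m³

2310 m³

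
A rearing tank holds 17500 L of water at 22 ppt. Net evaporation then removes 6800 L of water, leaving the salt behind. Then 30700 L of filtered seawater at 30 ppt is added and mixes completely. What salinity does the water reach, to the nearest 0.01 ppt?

31.55 ppt

After evaporation: salt = 17,500×22 = 385,000; volume = 17,500 − 6,800 = 10,700 L
After mixing: salt = 385,000 + 30,700×30 = 1,306,000; volume = 10,700 + 30,700 = 41,400 L
S = 1,306,000 / 41,400 = 31.5459 ppt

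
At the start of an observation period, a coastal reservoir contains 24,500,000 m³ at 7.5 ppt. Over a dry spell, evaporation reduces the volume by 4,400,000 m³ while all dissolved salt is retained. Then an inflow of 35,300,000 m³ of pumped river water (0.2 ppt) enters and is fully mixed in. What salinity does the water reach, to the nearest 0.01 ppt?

After evaporation: salt = 24,500,000×7.5 = 183,750,000; volume = 24,500,000 − 4,400,000 = 20,100,000 m³
After mixing: salt = 183,750,000 + 35,300,000×0.2 = 190,810,000; volume = 20,100,000 + 35,300,000 = 55,400,000 m³
S = 190,810,000 / 55,400,000 = 3.4442 ppt

3.44 ppt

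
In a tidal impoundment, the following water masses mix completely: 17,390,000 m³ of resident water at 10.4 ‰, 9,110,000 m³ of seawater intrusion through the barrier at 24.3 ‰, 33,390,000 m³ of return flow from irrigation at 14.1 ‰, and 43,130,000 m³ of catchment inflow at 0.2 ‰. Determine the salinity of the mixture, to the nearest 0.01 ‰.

Salt balance:
salt = 17,390,000×10.4 + 9,110,000×24.3 + 33,390,000×14.1 + 43,130,000×0.2 = 180,856,000 + 221,373,000 + 470,799,000 + 8,626,000 = 881,654,000
volume = 17,390,000 + 9,110,000 + 33,390,000 + 43,130,000 = 103,020,000 m³
S = 881,654,000 / 103,020,000 = 8.5581 ‰

8.56 ‰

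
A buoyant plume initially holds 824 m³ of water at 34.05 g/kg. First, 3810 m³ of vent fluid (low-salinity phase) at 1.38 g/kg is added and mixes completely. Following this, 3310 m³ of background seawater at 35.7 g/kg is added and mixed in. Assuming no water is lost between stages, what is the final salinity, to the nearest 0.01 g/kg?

Weighted by volume,
Initial salt = 824×34.05 = 28,057.2
After stage 1: salt = 28,057.2 + 3,810×1.38 = 33,315; volume = 4,634 m³; S = 7.189 g/kg
After stage 2: salt = 33,315 + 3,310×35.7 = 151,482; volume = 7,944 m³
S = 151,482 / 7,944 = 19.0687 g/kg

19.07 g/kg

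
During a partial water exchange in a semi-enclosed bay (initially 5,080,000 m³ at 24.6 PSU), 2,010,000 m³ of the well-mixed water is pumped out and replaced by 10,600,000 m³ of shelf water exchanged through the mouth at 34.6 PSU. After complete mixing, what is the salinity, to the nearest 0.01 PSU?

32.35 PSU

Remaining after removal: 3,070,000 m³ at 24.6 PSU (salt = 75,522,000)
After addition: salt = 75,522,000 + 10,600,000×34.6 = 442,282,000; volume = 13,670,000 m³
S = 442,282,000 / 13,670,000 = 32.3542 PSU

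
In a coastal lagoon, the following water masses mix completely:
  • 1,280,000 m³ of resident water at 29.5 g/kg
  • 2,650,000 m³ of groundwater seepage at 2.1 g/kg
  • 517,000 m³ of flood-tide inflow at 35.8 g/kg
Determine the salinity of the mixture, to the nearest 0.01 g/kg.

13.90 g/kg

Conserving salt mass:
salt = 1,280,000×29.5 + 2,650,000×2.1 + 517,000×35.8 = 37,760,000 + 5,565,000 + 18,508,600 = 61,833,600
volume = 1,280,000 + 2,650,000 + 517,000 = 4,447,000 m³
S = 61,833,600 / 4,447,000 = 13.9046 g/kg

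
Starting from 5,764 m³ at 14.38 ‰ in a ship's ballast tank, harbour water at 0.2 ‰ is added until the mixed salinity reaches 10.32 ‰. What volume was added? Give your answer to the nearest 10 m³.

2310 m³

Salt balance: 5,764×14.38 + V×0.2 = (5,764+V)×10.32
82,886.32 + 0.2V = 59,484.48 + 10.32V
23,401.84 = 10.12V
V = 2,312.43 m³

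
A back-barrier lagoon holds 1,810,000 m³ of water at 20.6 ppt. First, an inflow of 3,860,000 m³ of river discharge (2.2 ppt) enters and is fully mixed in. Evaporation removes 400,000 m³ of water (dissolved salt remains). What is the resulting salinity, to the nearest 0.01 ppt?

After mixing: salt = 1,810,000×20.6 + 3,860,000×2.2 = 45,778,000; volume = 5,670,000 m³
After evaporation: salt unchanged = 45,778,000; volume = 5,670,000 − 400,000 = 5,270,000 m³
S = 45,778,000 / 5,270,000 = 8.6865 ppt

8.69 ppt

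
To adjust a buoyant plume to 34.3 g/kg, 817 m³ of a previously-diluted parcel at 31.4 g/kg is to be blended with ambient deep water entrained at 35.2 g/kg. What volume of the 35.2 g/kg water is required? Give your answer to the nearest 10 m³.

2630 m³

Salt balance: 817×31.4 + V×35.2 = (817+V)×34.3
25,653.8 + 35.2V = 28,023.1 + 34.3V
2,369.3 = 0.9V
V = 2,632.56 m³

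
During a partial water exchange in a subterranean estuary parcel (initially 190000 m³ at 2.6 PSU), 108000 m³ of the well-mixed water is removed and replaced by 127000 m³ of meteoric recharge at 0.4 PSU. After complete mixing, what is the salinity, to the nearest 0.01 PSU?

1.26 PSU

Remaining after removal: 82,000 m³ at 2.6 PSU (salt = 213,200)
After addition: salt = 213,200 + 127,000×0.4 = 264,000; volume = 209,000 m³
S = 264,000 / 209,000 = 1.2632 PSU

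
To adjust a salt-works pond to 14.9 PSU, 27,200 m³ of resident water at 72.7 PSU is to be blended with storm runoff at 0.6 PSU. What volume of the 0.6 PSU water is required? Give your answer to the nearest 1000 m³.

110000 m³

Salt balance: 27,200×72.7 + V×0.6 = (27,200+V)×14.9
1,977,440 + 0.6V = 405,280 + 14.9V
1,572,160 = 14.3V
V = 109,941.26 m³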